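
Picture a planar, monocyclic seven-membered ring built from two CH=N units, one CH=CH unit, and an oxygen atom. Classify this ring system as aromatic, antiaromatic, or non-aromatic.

Antiaromatic

All ring atoms are sp² and supply a p orbital to the ring (each doubly-bonded ring atom is sp² with one p-orbital electron; the doubly-bonded nitrogens are pyridine-type — their lone pairs lie in the ring plane, leaving one electron in the p orbital; the oxygen donates one lone pair from its p orbital); the conjugation is uninterrupted.
Adding the contributions, 3 × 2 = 6 from the double-bond units + 2 from the O atom = 8.
8 is a 4n count (n = 2), so the planar conjugated ring is antiaromatic.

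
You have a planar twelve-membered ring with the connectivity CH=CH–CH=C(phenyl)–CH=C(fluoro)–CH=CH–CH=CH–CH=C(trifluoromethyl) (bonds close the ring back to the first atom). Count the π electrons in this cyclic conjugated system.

Every ring atom contributes a p orbital perpendicular to the ring (the double-bond atoms are sp², each contributing one p electron), so the π system is cyclic and fully conjugated.
Counting π electrons: 6 × 2 = 12 from the 6 double-bond units.

12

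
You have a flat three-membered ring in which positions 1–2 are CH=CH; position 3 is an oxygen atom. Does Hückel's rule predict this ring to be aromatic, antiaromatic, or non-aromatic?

Antiaromatic

Check conjugation: the double-bond atoms are sp², each contributing one p electron; the oxygen donates one lone pair from its p orbital — every position has a p orbital, so the cyclic π system is continuous.
Counting π electrons: 1 × 2 = 2 from the double-bond unit + 2 from the O atom = 4.
A 4n π count (4, n = 1) in a planar conjugated ring means antiaromatic.
(This ring is oxirene.)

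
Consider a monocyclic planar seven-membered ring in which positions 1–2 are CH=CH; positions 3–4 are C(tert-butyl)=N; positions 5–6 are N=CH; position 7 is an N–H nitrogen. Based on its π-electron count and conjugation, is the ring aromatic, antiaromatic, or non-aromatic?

Antiaromatic

Check conjugation: the double-bond atoms are sp², each contributing one p electron; each =N– nitrogen is pyridine-type (lone pair in the sp² plane, one electron in the p orbital); the pyrrole-type nitrogen donates its lone pair from the p orbital — every position has a p orbital, so the cyclic π system is continuous.
Tallying contributions gives 3 × 2 = 6 from the double-bond units + 2 from the NH atom = 8.
A 4n π count (8, n = 2) in a planar conjugated ring means antiaromatic.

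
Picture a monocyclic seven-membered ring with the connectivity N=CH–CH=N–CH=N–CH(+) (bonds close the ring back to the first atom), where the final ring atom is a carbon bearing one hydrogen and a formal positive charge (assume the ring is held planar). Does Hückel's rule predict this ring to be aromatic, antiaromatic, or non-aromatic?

Aromatic

Every ring atom contributes a p orbital perpendicular to the ring (each doubly-bonded ring atom is sp² with one p-orbital electron; each =N– nitrogen is pyridine-type (lone pair in the sp² plane, one electron in the p orbital); the carbocation has an empty p orbital), so the π system is cyclic and fully conjugated.
Adding the contributions, 3 × 2 = 6 from the double-bond units + 0 from the CH(+) atom = 6.
Since 6 = 4·1 + 2, the ring meets the 4n+2 criterion.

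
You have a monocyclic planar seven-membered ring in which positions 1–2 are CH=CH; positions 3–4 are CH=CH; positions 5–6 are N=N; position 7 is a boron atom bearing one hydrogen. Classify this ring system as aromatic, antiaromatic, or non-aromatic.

Aromatic

All ring atoms are sp² and supply a p orbital to the ring (the double-bond atoms are sp², each contributing one p electron; the doubly-bonded nitrogens are pyridine-type — their lone pairs lie in the ring plane, leaving one electron in the p orbital; the boron has an empty p orbital); the conjugation is uninterrupted.
π-electron count: 3 × 2 = 6 from the double-bond units + 0 from the BH atom = 6.
Since 6 = 4·1 + 2, the ring meets the 4n+2 criterion.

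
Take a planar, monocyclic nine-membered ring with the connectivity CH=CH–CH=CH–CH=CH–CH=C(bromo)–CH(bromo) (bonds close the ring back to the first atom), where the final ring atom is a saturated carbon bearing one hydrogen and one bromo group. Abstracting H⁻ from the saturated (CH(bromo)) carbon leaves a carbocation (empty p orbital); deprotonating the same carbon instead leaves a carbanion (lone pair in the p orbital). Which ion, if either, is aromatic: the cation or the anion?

In both ions every ring atom is sp² and contributes a p orbital, so both rings are fully conjugated.
Cation: 4 × 2 + 0 = 8 π electrons → 4(2), antiaromatic.
Anion: 4 × 2 + 2 = 10 π electrons → 4(2)+2, aromatic.

The anion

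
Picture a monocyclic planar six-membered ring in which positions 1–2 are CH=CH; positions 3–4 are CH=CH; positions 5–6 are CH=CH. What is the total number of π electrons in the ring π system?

6

The p orbitals form a continuous loop: each doubly-bonded ring atom is sp² with one p-orbital electron. The ring is fully conjugated.
π-electron count: 3 × 2 = 6 from the 3 double-bond units.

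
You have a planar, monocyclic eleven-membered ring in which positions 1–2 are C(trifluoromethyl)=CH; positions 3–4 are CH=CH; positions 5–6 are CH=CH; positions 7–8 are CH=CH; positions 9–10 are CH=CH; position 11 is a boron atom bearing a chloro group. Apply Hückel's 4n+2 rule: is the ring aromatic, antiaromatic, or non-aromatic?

All ring atoms are sp² and supply a p orbital to the ring (every atom in a ring double bond is sp² and brings one electron to the p orbital; the boron has an empty p orbital); the conjugation is uninterrupted.
Tallying contributions gives 5 × 2 = 10 from the double-bond units + 0 from the B(chloro) atom = 10.
With 10 π electrons (n = 2), the Hückel 4n+2 condition holds.

Aromatic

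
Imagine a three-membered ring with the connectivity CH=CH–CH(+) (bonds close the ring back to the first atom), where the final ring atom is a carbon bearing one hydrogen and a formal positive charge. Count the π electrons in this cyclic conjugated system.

2

Every ring atom contributes a p orbital perpendicular to the ring (the double-bond atoms are sp², each contributing one p electron; the carbocation has an empty p orbital), so the π system is cyclic and fully conjugated.
Tallying contributions gives 1 × 2 = 2 from the double-bond unit + 0 from the CH(+) atom = 2.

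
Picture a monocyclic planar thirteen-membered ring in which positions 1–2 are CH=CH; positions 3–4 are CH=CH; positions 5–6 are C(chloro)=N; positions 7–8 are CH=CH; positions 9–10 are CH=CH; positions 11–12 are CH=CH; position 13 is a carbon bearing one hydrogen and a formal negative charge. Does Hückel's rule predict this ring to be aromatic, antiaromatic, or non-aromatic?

Aromatic

Every ring atom contributes a p orbital perpendicular to the ring (every atom in a ring double bond is sp² and brings one electron to the p orbital; each sp² =N– keeps its lone pair in-plane and puts one electron into the π system; the carbanion's lone pair occupies the p orbital), so the π system is cyclic and fully conjugated.
Adding the contributions, 6 × 2 = 12 from the double-bond units + 2 from the CH(-) atom = 14.
That gives a 4n+2 count (14, n = 3).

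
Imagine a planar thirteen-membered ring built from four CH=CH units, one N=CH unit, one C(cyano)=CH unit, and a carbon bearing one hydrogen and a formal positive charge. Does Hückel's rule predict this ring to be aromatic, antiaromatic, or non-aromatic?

Antiaromatic

Check conjugation: each doubly-bonded ring atom is sp² with one p-orbital electron; each sp² =N– keeps its lone pair in-plane and puts one electron into the π system; the carbocation has an empty p orbital — every position has a p orbital, so the cyclic π system is continuous.
π-electron count: 6 × 2 = 12 from the double-bond units + 0 from the CH(+) atom = 12.
A 4n π count (12, n = 3) in a planar conjugated ring means antiaromatic.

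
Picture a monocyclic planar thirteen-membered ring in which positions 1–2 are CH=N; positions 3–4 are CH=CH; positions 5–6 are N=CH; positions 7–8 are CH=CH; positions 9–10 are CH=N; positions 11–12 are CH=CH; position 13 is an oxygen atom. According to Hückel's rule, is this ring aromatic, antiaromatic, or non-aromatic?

Aromatic

Check conjugation: the double-bond atoms are sp², each contributing one p electron; each =N– nitrogen is pyridine-type (lone pair in the sp² plane, one electron in the p orbital); the oxygen donates one lone pair from its p orbital — every position has a p orbital, so the cyclic π system is continuous.
Adding the contributions, 6 × 2 = 12 from the double-bond units + 2 from the O atom = 14.
With 14 π electrons (n = 3), the Hückel 4n+2 condition holds.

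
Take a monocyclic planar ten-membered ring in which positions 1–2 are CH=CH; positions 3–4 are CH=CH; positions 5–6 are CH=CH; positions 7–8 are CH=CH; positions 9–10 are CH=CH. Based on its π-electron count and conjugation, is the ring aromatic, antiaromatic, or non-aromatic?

Every ring atom contributes a p orbital perpendicular to the ring (each doubly-bonded ring atom is sp² with one p-orbital electron), so the π system is cyclic and fully conjugated.
Adding the contributions, 5 × 2 = 10 from the 5 double-bond units.
With 10 π electrons (n = 2), the Hückel 4n+2 condition holds.

Aromatic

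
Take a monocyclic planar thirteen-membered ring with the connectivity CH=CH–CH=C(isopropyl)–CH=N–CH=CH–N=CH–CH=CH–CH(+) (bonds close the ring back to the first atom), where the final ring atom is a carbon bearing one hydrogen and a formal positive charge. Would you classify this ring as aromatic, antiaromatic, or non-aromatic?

The p orbitals form a continuous loop: every atom in a ring double bond is sp² and brings one electron to the p orbital; the doubly-bonded nitrogens are pyridine-type — their lone pairs lie in the ring plane, leaving one electron in the p orbital; the carbocation has an empty p orbital. The ring is fully conjugated.
Tallying contributions gives 6 × 2 = 12 from the double-bond units + 0 from the CH(+) atom = 12.
12 is a 4n count (n = 3), so the planar conjugated ring is antiaromatic.

Antiaromatic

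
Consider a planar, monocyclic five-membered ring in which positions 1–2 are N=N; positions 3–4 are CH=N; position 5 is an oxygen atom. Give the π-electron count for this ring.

The p orbitals form a continuous loop: every atom in a ring double bond is sp² and brings one electron to the p orbital; the doubly-bonded nitrogens are pyridine-type — their lone pairs lie in the ring plane, leaving one electron in the p orbital; the oxygen donates one lone pair from its p orbital. The ring is fully conjugated.
π-electron count: 2 × 2 = 4 from the double-bond units + 2 from the O atom = 6.

6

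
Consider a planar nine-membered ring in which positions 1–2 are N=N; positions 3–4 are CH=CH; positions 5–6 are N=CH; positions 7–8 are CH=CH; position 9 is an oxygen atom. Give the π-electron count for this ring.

Every ring atom contributes a p orbital perpendicular to the ring (every atom in a ring double bond is sp² and brings one electron to the p orbital; each =N– nitrogen is pyridine-type (lone pair in the sp² plane, one electron in the p orbital); the oxygen donates one lone pair from its p orbital), so the π system is cyclic and fully conjugated.
π-electron count: 4 × 2 = 8 from the double-bond units + 2 from the O atom = 10.

10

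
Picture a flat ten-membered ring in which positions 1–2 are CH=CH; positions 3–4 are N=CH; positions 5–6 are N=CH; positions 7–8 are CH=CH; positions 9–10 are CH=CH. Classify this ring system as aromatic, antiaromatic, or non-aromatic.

Every ring atom contributes a p orbital perpendicular to the ring (the double-bond atoms are sp², each contributing one p electron; the doubly-bonded nitrogens are pyridine-type — their lone pairs lie in the ring plane, leaving one electron in the p orbital), so the π system is cyclic and fully conjugated.
Tallying contributions gives 5 × 2 = 10 from the 5 double-bond units.
With 10 π electrons (n = 2), the Hückel 4n+2 condition holds.

Aromatic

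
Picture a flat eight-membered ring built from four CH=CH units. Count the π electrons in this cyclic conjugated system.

All ring atoms are sp² and supply a p orbital to the ring (the double-bond atoms are sp², each contributing one p electron); the conjugation is uninterrupted.
Adding the contributions, 4 × 2 = 8 from the 4 double-bond units.
(This ring is cyclooctatetraene.)

8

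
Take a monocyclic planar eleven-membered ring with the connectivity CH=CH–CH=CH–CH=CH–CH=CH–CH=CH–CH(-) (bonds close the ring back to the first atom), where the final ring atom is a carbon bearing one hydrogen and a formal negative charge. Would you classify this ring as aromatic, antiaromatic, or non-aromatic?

Every ring atom contributes a p orbital perpendicular to the ring (each doubly-bonded ring atom is sp² with one p-orbital electron; the carbanion's lone pair occupies the p orbital), so the π system is cyclic and fully conjugated.
Counting π electrons: 5 × 2 = 10 from the double-bond units + 2 from the CH(-) atom = 12.
With 12 = 4·3 π electrons, Hückel's rule classifies the planar ring as antiaromatic.

Antiaromatic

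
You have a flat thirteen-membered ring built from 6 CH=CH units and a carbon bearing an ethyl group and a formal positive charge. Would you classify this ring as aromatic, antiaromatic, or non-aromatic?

Antiaromatic

The p orbitals form a continuous loop: every atom in a ring double bond is sp² and brings one electron to the p orbital; the carbocation has an empty p orbital. The ring is fully conjugated.
Counting π electrons: 6 × 2 = 12 from the double-bond units + 0 from the C(ethyl)(+) atom = 12.
With 12 = 4·3 π electrons, Hückel's rule classifies the planar ring as antiaromatic.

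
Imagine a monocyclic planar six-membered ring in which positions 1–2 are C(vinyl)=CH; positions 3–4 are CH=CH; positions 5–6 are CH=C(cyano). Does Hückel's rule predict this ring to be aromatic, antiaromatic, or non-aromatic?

Aromatic

All ring atoms are sp² and supply a p orbital to the ring (the double-bond atoms are sp², each contributing one p electron); the conjugation is uninterrupted.
Tallying contributions gives 3 × 2 = 6 from the 3 double-bond units.
6 = 4(1) + 2, which satisfies Hückel's 4n+2 rule.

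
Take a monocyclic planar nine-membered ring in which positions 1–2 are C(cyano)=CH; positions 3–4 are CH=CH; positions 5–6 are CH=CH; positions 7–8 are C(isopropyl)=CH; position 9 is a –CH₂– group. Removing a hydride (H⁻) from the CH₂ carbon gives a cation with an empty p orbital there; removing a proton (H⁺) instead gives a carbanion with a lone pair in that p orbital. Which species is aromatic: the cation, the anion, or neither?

The anion

Both ions have a continuous loop of p orbitals — each ring atom is sp².
Cation: 4 × 2 + 0 = 8 π electrons → 4(2), antiaromatic.
Anion: 4 × 2 + 2 = 10 π electrons → 4(2)+2, aromatic.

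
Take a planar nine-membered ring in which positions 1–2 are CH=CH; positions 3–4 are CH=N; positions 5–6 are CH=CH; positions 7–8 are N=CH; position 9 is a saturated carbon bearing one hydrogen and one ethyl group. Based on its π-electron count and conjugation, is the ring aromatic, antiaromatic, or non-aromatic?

Because that saturated carbon is sp³ and has no p orbital in the ring π system at the CH(ethyl) position, the π system cannot extend all the way around the ring.
Broken conjugation rules out both aromaticity and antiaromaticity.

Non-aromatic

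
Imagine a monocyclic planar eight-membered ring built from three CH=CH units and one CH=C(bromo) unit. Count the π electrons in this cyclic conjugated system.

Every ring atom contributes a p orbital perpendicular to the ring (each doubly-bonded ring atom is sp² with one p-orbital electron), so the π system is cyclic and fully conjugated.
π-electron count: 4 × 2 = 8 from the 4 double-bond units.

8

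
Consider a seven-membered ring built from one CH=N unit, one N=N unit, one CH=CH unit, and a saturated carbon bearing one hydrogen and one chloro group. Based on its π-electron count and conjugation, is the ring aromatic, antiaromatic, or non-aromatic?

Non-aromatic

Because that saturated carbon is sp³ and has no p orbital in the ring π system at the CH(chloro) position, the π system cannot extend all the way around the ring.
A ring that is not fully conjugated cannot be aromatic or antiaromatic regardless of its π-electron count.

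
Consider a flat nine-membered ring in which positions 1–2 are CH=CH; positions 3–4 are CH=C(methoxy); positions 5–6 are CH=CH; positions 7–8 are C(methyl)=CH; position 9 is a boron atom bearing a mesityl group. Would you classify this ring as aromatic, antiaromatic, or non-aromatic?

Check conjugation: each doubly-bonded ring atom is sp² with one p-orbital electron; the boron has an empty p orbital — every position has a p orbital, so the cyclic π system is continuous.
Tallying contributions gives 4 × 2 = 8 from the double-bond units + 0 from the B(mesityl) atom = 8.
A 4n π count (8, n = 2) in a planar conjugated ring means antiaromatic.

Antiaromatic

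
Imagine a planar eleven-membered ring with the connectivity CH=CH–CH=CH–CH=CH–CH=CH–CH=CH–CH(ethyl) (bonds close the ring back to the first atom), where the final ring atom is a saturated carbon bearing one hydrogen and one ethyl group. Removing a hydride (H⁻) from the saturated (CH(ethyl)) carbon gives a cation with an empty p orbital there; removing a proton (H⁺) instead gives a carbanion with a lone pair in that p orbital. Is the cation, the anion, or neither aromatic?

The cation

Once that carbon is sp², every ring atom has a p orbital and both ions are fully conjugated.
Cation: 5 × 2 + 0 = 10 π electrons → 4(2)+2, aromatic.
Anion: 5 × 2 + 2 = 12 π electrons → 4(3), antiaromatic.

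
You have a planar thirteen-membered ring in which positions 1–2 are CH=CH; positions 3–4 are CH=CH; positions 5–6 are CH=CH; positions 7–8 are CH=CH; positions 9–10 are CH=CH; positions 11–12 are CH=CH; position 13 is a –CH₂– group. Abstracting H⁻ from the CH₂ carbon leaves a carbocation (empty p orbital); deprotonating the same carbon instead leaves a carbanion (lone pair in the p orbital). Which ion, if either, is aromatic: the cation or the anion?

The anion

In either ion the ring is fully conjugated: every atom, including the new sp² carbon, supplies a p orbital.
Cation: 6 × 2 + 0 = 12 π electrons → 4(3), antiaromatic.
Anion: 6 × 2 + 2 = 14 π electrons → 4(3)+2, aromatic.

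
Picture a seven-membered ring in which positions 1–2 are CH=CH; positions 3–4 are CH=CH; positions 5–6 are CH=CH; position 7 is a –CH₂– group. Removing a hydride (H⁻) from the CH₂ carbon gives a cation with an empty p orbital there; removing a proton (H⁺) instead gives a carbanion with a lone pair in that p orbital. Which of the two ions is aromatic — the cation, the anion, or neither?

Both ions have a continuous loop of p orbitals — each ring atom is sp².
Cation: 3 × 2 + 0 = 6 π electrons → 4(1)+2, aromatic.
Anion: 3 × 2 + 2 = 8 π electrons → 4(2), antiaromatic.

The cation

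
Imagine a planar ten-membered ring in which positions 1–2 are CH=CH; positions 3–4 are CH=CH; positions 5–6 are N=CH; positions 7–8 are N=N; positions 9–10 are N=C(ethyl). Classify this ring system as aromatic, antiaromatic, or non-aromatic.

Aromatic

Every ring atom contributes a p orbital perpendicular to the ring (the double-bond atoms are sp², each contributing one p electron; each sp² =N– keeps its lone pair in-plane and puts one electron into the π system), so the π system is cyclic and fully conjugated.
π-electron count: 5 × 2 = 10 from the 5 double-bond units.
Since 10 = 4·2 + 2, the ring meets the 4n+2 criterion.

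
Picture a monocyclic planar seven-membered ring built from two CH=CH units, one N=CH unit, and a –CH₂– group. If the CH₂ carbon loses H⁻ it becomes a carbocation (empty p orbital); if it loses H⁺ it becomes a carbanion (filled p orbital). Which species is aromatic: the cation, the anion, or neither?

Once that carbon is sp², every ring atom has a p orbital and both ions are fully conjugated.
Cation: 3 × 2 + 0 = 6 π electrons → 4(1)+2, aromatic.
Anion: 3 × 2 + 2 = 8 π electrons → 4(2), antiaromatic.

The cation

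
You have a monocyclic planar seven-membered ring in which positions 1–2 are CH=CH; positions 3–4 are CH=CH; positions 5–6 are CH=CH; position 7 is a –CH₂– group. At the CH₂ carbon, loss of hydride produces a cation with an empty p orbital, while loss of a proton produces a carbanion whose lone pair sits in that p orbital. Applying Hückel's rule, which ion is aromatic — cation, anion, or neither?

Both ions have a continuous loop of p orbitals — each ring atom is sp².
Cation: 3 × 2 + 0 = 6 π electrons → 4(1)+2, aromatic.
Anion: 3 × 2 + 2 = 8 π electrons → 4(2), antiaromatic.

The cation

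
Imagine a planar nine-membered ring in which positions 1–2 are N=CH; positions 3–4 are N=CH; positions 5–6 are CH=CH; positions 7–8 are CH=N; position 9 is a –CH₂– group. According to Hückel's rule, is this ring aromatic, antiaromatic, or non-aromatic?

Non-aromatic

Because the tetrahedral CH₂ carbon is sp³ and has no p orbital in the ring π system at the CH2 position, the π system cannot extend all the way around the ring.
Broken conjugation rules out both aromaticity and antiaromaticity.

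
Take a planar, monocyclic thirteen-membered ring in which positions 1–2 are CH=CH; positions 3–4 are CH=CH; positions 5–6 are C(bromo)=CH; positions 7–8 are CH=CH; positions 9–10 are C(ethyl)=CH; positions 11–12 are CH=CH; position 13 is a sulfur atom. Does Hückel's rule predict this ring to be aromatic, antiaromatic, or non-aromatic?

Aromatic

The p orbitals form a continuous loop: every atom in a ring double bond is sp² and brings one electron to the p orbital; the sulfur donates one lone pair from its p orbital. The ring is fully conjugated.
π-electron count: 6 × 2 = 12 from the double-bond units + 2 from the S atom = 14.
With 14 π electrons (n = 3), the Hückel 4n+2 condition holds.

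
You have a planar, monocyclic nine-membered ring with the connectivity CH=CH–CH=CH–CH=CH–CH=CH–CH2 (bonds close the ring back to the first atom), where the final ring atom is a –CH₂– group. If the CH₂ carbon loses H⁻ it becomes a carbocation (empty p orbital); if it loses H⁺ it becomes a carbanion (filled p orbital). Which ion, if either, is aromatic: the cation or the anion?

Both ions have a continuous loop of p orbitals — each ring atom is sp².
Cation: 4 × 2 + 0 = 8 π electrons → 4(2), antiaromatic.
Anion: 4 × 2 + 2 = 10 π electrons → 4(2)+2, aromatic.

The anion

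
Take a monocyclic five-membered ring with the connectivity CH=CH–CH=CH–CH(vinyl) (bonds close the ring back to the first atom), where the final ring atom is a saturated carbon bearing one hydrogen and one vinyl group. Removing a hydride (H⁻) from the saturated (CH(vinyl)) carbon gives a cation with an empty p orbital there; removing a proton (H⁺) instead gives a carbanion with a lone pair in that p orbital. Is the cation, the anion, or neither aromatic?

In both ions every ring atom is sp² and contributes a p orbital, so both rings are fully conjugated.
Cation: 2 × 2 + 0 = 4 π electrons → 4(1), antiaromatic.
Anion: 2 × 2 + 2 = 6 π electrons → 4(1)+2, aromatic.

The anion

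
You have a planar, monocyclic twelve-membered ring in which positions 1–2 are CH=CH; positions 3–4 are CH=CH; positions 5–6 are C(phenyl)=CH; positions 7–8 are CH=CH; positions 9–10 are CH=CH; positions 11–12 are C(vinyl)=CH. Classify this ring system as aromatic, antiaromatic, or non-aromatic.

All ring atoms are sp² and supply a p orbital to the ring (each doubly-bonded ring atom is sp² with one p-orbital electron); the conjugation is uninterrupted.
π-electron count: 6 × 2 = 12 from the 6 double-bond units.
With 12 = 4·3 π electrons, Hückel's rule classifies the planar ring as antiaromatic.

Antiaromatic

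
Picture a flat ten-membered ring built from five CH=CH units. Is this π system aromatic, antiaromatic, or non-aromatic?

Aromatic

Check conjugation: the double-bond atoms are sp², each contributing one p electron — every position has a p orbital, so the cyclic π system is continuous.
Counting π electrons: 5 × 2 = 10 from the 5 double-bond units.
With 10 π electrons (n = 2), the Hückel 4n+2 condition holds.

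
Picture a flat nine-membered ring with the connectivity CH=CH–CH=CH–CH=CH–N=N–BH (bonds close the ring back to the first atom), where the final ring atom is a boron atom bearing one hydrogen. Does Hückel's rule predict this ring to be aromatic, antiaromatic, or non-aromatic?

Every ring atom contributes a p orbital perpendicular to the ring (the double-bond atoms are sp², each contributing one p electron; each sp² =N– keeps its lone pair in-plane and puts one electron into the π system; the boron has an empty p orbital), so the π system is cyclic and fully conjugated.
Adding the contributions, 4 × 2 = 8 from the double-bond units + 0 from the BH atom = 8.
8 is a 4n count (n = 2), so the planar conjugated ring is antiaromatic.

Antiaromatic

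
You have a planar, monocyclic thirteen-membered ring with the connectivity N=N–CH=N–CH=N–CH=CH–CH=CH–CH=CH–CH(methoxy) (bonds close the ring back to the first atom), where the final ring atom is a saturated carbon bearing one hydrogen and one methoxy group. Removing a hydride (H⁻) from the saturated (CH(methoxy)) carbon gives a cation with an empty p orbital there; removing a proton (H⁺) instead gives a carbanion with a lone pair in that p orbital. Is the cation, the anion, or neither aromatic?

In either ion the ring is fully conjugated: every atom, including the new sp² carbon, supplies a p orbital.
Cation: 6 × 2 + 0 = 12 π electrons → 4(3), antiaromatic.
Anion: 6 × 2 + 2 = 14 π electrons → 4(3)+2, aromatic.

The anion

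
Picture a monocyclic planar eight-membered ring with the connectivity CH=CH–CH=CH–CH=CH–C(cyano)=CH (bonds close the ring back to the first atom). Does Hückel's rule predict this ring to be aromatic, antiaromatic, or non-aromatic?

Antiaromatic

All ring atoms are sp² and supply a p orbital to the ring (every atom in a ring double bond is sp² and brings one electron to the p orbital); the conjugation is uninterrupted.
Counting π electrons: 4 × 2 = 8 from the 4 double-bond units.
With 8 = 4·2 π electrons, Hückel's rule classifies the planar ring as antiaromatic.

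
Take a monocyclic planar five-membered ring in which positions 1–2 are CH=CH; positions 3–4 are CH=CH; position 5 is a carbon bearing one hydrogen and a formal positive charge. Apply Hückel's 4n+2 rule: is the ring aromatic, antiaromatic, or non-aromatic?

The p orbitals form a continuous loop: the double-bond atoms are sp², each contributing one p electron; the carbocation has an empty p orbital. The ring is fully conjugated.
π-electron count: 2 × 2 = 4 from the double-bond units + 0 from the CH(+) atom = 4.
A 4n π count (4, n = 1) in a planar conjugated ring means antiaromatic.

Antiaromatic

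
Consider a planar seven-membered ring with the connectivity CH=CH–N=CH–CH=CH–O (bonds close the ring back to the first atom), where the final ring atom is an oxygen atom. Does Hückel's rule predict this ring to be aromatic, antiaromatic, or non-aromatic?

Check conjugation: every atom in a ring double bond is sp² and brings one electron to the p orbital; the doubly-bonded nitrogens are pyridine-type — their lone pairs lie in the ring plane, leaving one electron in the p orbital; the oxygen donates one lone pair from its p orbital — every position has a p orbital, so the cyclic π system is continuous.
π-electron count: 3 × 2 = 6 from the double-bond units + 2 from the O atom = 8.
8 is a 4n count (n = 2), so the planar conjugated ring is antiaromatic.

Antiaromatic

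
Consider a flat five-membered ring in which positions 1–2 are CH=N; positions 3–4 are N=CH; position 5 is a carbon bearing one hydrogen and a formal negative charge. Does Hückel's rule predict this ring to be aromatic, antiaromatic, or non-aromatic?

Every ring atom contributes a p orbital perpendicular to the ring (each doubly-bonded ring atom is sp² with one p-orbital electron; each sp² =N– keeps its lone pair in-plane and puts one electron into the π system; the carbanion's lone pair occupies the p orbital), so the π system is cyclic and fully conjugated.
Tallying contributions gives 2 × 2 = 4 from the double-bond units + 2 from the CH(-) atom = 6.
6 = 4(1) + 2, which satisfies Hückel's 4n+2 rule.

Aromatic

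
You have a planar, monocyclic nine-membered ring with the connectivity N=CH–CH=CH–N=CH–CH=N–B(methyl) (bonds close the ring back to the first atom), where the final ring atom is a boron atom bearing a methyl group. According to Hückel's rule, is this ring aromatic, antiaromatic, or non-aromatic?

Antiaromatic

The p orbitals form a continuous loop: every atom in a ring double bond is sp² and brings one electron to the p orbital; each sp² =N– keeps its lone pair in-plane and puts one electron into the π system; the boron has an empty p orbital. The ring is fully conjugated.
Tallying contributions gives 4 × 2 = 8 from the double-bond units + 0 from the B(methyl) atom = 8.
8 = 4(2); a planar, fully conjugated 4n system is antiaromatic.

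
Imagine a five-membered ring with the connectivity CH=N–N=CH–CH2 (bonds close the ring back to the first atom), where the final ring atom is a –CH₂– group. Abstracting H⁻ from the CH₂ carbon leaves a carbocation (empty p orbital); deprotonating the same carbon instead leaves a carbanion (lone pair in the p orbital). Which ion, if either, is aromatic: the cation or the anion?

The anion

In both ions every ring atom is sp² and contributes a p orbital, so both rings are fully conjugated.
Cation: 2 × 2 + 0 = 4 π electrons → 4(1), antiaromatic.
Anion: 2 × 2 + 2 = 6 π electrons → 4(1)+2, aromatic.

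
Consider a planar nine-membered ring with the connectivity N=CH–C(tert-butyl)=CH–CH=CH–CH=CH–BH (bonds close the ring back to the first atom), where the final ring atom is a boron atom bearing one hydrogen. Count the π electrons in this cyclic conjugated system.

8

Check conjugation: each doubly-bonded ring atom is sp² with one p-orbital electron; each =N– nitrogen is pyridine-type (lone pair in the sp² plane, one electron in the p orbital); the boron has an empty p orbital — every position has a p orbital, so the cyclic π system is continuous.
Tallying contributions gives 4 × 2 = 8 from the double-bond units + 0 from the BH atom = 8.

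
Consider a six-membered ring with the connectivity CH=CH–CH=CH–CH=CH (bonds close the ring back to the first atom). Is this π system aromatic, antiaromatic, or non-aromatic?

Aromatic

Every ring atom contributes a p orbital perpendicular to the ring (every atom in a ring double bond is sp² and brings one electron to the p orbital), so the π system is cyclic and fully conjugated.
Counting π electrons: 3 × 2 = 6 from the 3 double-bond units.
With 6 π electrons (n = 1), the Hückel 4n+2 condition holds.
(This ring is benzene.)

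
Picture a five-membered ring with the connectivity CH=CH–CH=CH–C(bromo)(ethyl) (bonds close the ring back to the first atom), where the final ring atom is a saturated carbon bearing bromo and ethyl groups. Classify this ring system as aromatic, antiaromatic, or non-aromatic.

Non-aromatic

The C(bromo)(ethyl) carbon is saturated: that saturated carbon is sp³ and has no p orbital in the ring π system. Conjugation is not continuous around the ring.
A ring that is not fully conjugated cannot be aromatic or antiaromatic regardless of its π-electron count.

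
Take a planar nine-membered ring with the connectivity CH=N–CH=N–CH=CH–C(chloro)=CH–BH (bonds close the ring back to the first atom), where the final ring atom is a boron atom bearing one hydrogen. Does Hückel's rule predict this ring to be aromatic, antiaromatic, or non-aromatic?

All ring atoms are sp² and supply a p orbital to the ring (each doubly-bonded ring atom is sp² with one p-orbital electron; each sp² =N– keeps its lone pair in-plane and puts one electron into the π system; the boron has an empty p orbital); the conjugation is uninterrupted.
Tallying contributions gives 4 × 2 = 8 from the double-bond units + 0 from the BH atom = 8.
8 = 4(2); a planar, fully conjugated 4n system is antiaromatic.

Antiaromatic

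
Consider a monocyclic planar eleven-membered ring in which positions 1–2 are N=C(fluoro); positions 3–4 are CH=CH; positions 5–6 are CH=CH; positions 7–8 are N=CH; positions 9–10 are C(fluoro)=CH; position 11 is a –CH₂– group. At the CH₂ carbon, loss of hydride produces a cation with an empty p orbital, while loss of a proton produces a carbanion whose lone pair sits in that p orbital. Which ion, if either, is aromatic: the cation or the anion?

The cation

Both ions have a continuous loop of p orbitals — each ring atom is sp².
Cation: 5 × 2 + 0 = 10 π electrons → 4(2)+2, aromatic.
Anion: 5 × 2 + 2 = 12 π electrons → 4(3), antiaromatic.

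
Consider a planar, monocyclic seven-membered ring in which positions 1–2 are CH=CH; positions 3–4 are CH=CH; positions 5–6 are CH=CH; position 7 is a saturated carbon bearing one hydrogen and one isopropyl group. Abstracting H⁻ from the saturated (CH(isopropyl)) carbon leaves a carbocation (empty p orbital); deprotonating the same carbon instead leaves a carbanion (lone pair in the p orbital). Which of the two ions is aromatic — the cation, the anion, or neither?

The cation

Both ions have a continuous loop of p orbitals — each ring atom is sp².
Cation: 3 × 2 + 0 = 6 π electrons → 4(1)+2, aromatic.
Anion: 3 × 2 + 2 = 8 π electrons → 4(2), antiaromatic.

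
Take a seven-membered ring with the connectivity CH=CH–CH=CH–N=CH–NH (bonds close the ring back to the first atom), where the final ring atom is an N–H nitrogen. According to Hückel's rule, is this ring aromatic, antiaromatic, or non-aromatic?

Check conjugation: the double-bond atoms are sp², each contributing one p electron; the doubly-bonded nitrogens are pyridine-type — their lone pairs lie in the ring plane, leaving one electron in the p orbital; the pyrrole-type nitrogen donates its lone pair from the p orbital — every position has a p orbital, so the cyclic π system is continuous.
Tallying contributions gives 3 × 2 = 6 from the double-bond units + 2 from the NH atom = 8.
With 8 = 4·2 π electrons, Hückel's rule classifies the planar ring as antiaromatic.

Antiaromatic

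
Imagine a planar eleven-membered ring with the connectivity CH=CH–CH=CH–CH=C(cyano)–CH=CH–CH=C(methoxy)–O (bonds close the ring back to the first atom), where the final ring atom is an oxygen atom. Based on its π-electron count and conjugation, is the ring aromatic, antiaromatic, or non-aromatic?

Antiaromatic

All ring atoms are sp² and supply a p orbital to the ring (each doubly-bonded ring atom is sp² with one p-orbital electron; the oxygen donates one lone pair from its p orbital); the conjugation is uninterrupted.
π-electron count: 5 × 2 = 10 from the double-bond units + 2 from the O atom = 12.
12 = 4(3); a planar, fully conjugated 4n system is antiaromatic.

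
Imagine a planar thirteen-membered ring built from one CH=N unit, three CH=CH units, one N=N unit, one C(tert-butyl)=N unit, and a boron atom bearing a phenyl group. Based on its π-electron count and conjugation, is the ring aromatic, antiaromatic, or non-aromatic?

All ring atoms are sp² and supply a p orbital to the ring (each doubly-bonded ring atom is sp² with one p-orbital electron; each =N– nitrogen is pyridine-type (lone pair in the sp² plane, one electron in the p orbital); the boron has an empty p orbital); the conjugation is uninterrupted.
π-electron count: 6 × 2 = 12 from the double-bond units + 0 from the B(phenyl) atom = 12.
With 12 = 4·3 π electrons, Hückel's rule classifies the planar ring as antiaromatic.

Antiaromatic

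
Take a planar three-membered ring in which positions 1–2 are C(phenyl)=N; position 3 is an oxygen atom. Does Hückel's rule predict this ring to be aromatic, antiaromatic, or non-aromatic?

The p orbitals form a continuous loop: each doubly-bonded ring atom is sp² with one p-orbital electron; each =N– nitrogen is pyridine-type (lone pair in the sp² plane, one electron in the p orbital); the oxygen donates one lone pair from its p orbital. The ring is fully conjugated.
Adding the contributions, 1 × 2 = 2 from the double-bond unit + 2 from the O atom = 4.
A 4n π count (4, n = 1) in a planar conjugated ring means antiaromatic.

Antiaromatic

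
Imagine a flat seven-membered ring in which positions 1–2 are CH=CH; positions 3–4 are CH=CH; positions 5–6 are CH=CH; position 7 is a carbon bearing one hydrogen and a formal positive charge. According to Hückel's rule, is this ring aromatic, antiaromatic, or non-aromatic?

Check conjugation: every atom in a ring double bond is sp² and brings one electron to the p orbital; the carbocation has an empty p orbital — every position has a p orbital, so the cyclic π system is continuous.
Counting π electrons: 3 × 2 = 6 from the double-bond units + 0 from the CH(+) atom = 6.
Since 6 = 4·1 + 2, the ring meets the 4n+2 criterion.
(This ring is the tropylium cation.)

Aromatic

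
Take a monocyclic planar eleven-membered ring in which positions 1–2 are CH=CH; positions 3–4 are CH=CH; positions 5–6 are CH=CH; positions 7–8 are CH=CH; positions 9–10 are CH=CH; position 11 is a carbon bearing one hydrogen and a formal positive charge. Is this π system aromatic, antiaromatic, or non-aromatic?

All ring atoms are sp² and supply a p orbital to the ring (every atom in a ring double bond is sp² and brings one electron to the p orbital; the carbocation has an empty p orbital); the conjugation is uninterrupted.
Adding the contributions, 5 × 2 = 10 from the double-bond units + 0 from the CH(+) atom = 10.
That gives a 4n+2 count (10, n = 2).

Aromatic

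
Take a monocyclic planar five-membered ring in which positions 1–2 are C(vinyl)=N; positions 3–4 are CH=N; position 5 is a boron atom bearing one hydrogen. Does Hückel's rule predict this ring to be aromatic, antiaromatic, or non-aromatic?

Antiaromatic

All ring atoms are sp² and supply a p orbital to the ring (every atom in a ring double bond is sp² and brings one electron to the p orbital; each sp² =N– keeps its lone pair in-plane and puts one electron into the π system; the boron has an empty p orbital); the conjugation is uninterrupted.
Adding the contributions, 2 × 2 = 4 from the double-bond units + 0 from the BH atom = 4.
With 4 = 4·1 π electrons, Hückel's rule classifies the planar ring as antiaromatic.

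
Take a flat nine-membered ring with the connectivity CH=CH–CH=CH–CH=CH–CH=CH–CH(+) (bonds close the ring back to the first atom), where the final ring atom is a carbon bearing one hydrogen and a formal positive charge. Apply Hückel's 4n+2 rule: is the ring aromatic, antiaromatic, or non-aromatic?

All ring atoms are sp² and supply a p orbital to the ring (each doubly-bonded ring atom is sp² with one p-orbital electron; the carbocation has an empty p orbital); the conjugation is uninterrupted.
π-electron count: 4 × 2 = 8 from the double-bond units + 0 from the CH(+) atom = 8.
8 is a 4n count (n = 2), so the planar conjugated ring is antiaromatic.

Antiaromatic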